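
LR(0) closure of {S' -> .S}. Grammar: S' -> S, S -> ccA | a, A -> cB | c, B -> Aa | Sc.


Start: S' -> .S
For each item with dot before a nonterminal B, add B -> .γ for every B-production
Closure: [S' -> .S, S -> .ccA, S -> .a]


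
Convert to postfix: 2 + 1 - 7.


Left to right (same or higher precedence on left)
Postfix: 2 1 + 7 -


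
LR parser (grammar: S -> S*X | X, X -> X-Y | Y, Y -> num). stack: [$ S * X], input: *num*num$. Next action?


handle 'S*X' on top; lookahead ∈ FOLLOW(S) = {*, $}
Action: reduce (S -> S*X)


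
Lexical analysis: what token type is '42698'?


Pattern: digits only
Type: INTEGER_LITERAL


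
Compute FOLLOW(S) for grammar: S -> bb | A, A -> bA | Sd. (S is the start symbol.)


$ ∈ FOLLOW(S). For each A -> αBβ: add FIRST(β)\{ε} to FOLLOW(B); if β nullable, add FOLLOW(A).
FOLLOW(S) = {$, d}


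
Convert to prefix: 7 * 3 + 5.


left-to-right (same/higher precedence on left): tree is (+ (* 7 3) 5)
Prefix: + * 7 3 5


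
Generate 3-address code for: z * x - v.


Break into single-operator statements:
t1 = z * x
t2 = t1 - v


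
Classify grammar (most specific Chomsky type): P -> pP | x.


Right-linear: every RHS is a terminal or a terminal followed by one nonterminal
Classification: Type 3 (Regular)


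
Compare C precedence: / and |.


'/' is multiplicative (level 10); '|' is bitwise OR (level 3)
Higher level binds tighter
'/' has higher precedence than '|'


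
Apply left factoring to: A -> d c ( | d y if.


Common prefix: 'd'
Factored: A -> d A', A' -> c ( | y if


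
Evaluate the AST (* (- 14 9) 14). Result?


Evaluate inner: (- 14 9) = 5
Evaluate root: (* 5 14) = 70
Result: 70


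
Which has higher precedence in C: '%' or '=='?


'%' is multiplicative (level 10); '==' is equality (level 6)
Higher level binds tighter
'%' has higher precedence than '=='


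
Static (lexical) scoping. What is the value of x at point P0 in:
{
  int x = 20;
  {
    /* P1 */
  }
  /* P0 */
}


x declared in the same block as P0
x = 20


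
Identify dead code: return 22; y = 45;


statement follows a return and is unreachable
Dead: 'y = 45'


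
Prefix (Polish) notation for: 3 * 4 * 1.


left-to-right (same/higher precedence on left): tree is (* (* 3 4) 1)
Prefix: * * 3 4 1


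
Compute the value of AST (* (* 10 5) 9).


Evaluate inner: (* 10 5) = 50
Evaluate root: (* 50 9) = 450
Result: 450


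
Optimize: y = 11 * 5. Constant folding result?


11 * 5 = 55 at compile time
Optimized: y = 55


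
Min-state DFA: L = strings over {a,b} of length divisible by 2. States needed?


Track length mod 2: states 0..1, accept at 0
Minimal DFA: 2 states


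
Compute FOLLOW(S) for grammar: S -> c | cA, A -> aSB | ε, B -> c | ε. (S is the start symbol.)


$ ∈ FOLLOW(S). For each A -> αBβ: add FIRST(β)\{ε} to FOLLOW(B); if β nullable, add FOLLOW(A).
FOLLOW(S) = {$, c}


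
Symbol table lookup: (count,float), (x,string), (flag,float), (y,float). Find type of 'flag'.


Lookup 'flag' → type float


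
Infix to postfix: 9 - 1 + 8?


Left to right (same or higher precedence on left)
Postfix: 9 1 - 8 +


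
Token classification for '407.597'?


Pattern: digits with a decimal point
Type: FLOAT_LITERAL


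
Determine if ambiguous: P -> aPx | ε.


balanced a^n…x^n: each string has a unique parse
Unambiguous


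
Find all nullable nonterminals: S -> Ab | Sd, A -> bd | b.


A nonterminal is nullable iff some alternative derives ε (directly, or every symbol in it is nullable)
Nullable: {}


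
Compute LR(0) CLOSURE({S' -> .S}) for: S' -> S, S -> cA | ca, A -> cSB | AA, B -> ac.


Start: S' -> .S
For each item with dot before a nonterminal B, add B -> .γ for every B-production
Closure: [S' -> .S, S -> .cA, S -> .ca]


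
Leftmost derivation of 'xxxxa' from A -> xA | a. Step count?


Derivation: A => xA => xxA => xxxA => xxxxA => xxxxa
Steps: 5


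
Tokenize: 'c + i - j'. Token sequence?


Scan left to right, longest-match per lexeme
Tokens: ID(c), OP(+), ID(i), OP(-), ID(j)


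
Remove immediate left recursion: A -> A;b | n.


Left-recursive alternatives: A;b; non-recursive: n
Introduce A': A -> nA', A' -> ;bA' | ε


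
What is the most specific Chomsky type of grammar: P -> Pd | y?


Left-linear: every RHS is a terminal or one nonterminal followed by a terminal
Classification: Type 3 (Regular)


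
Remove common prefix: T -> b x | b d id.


Common prefix: 'b'
Factored: T -> b T', T' -> x | d id


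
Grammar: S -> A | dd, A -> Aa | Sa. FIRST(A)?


Per alternative of A: FIRST(Aa) = {d}; FIRST(Sa) = {d}
FIRST(A) = {d}


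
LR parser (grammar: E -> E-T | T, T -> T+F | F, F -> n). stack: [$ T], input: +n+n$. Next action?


shift '+' to continue T -> T+F
Action: shift


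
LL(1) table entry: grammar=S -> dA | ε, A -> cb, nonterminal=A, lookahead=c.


For [A, c]: 'c' ∈ FIRST(cb)
Entry: A -> cb


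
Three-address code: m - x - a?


Break into single-operator statements:
t1 = m - x
t2 = t1 - a


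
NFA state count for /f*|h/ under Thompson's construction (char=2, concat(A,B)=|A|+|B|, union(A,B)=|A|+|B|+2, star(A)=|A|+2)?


Syntax tree has 2 char leaf(s), 1 union(s), 1 star(s)
chars contribute 2×2 = 4; each union adds +2; each star adds +2
Total: 4 + 2 + 2 = 8 states


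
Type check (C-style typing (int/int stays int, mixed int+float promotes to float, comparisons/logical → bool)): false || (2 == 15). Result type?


Operand types: bool || bool
Rule: logical operators take bool operands and yield bool
Result type: bool


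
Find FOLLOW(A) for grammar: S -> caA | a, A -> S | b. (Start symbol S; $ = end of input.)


$ ∈ FOLLOW(S). For each A -> αBβ: add FIRST(β)\{ε} to FOLLOW(B); if β nullable, add FOLLOW(A).
FOLLOW(A) = {$}


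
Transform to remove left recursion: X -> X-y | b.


Left-recursive alternatives: X-y; non-recursive: b
Introduce X': X -> bX', X' -> -yX' | ε


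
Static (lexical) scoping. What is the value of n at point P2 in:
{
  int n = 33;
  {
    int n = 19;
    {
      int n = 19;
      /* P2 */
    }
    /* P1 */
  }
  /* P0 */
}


n declared in the same block as P2
n = 19


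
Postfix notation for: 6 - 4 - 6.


Left to right (same or higher precedence on left)
Postfix: 6 4 - 6 -


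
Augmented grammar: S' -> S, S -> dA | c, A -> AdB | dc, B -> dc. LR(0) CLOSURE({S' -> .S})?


Start: S' -> .S
For each item with dot before a nonterminal B, add B -> .γ for every B-production
Closure: [S' -> .S, S -> .dA, S -> .c]


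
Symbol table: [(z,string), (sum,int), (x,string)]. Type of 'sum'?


Lookup 'sum' → type int


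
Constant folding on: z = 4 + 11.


4 + 11 = 15 at compile time
Optimized: z = 15


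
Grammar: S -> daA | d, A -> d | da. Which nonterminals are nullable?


A nonterminal is nullable iff some alternative derives ε (directly, or every symbol in it is nullable)
Nullable: {}


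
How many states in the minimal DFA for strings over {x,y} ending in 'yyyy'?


Track the longest suffix of input matching a prefix of 'yyyy': 5 classes (prefixes of length 0..4)
Minimal DFA: 5 states


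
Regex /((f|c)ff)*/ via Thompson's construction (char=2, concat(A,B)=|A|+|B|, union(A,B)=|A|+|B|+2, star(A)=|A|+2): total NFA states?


Syntax tree has 4 char leaf(s), 1 union(s), 1 star(s)
chars contribute 4×2 = 8; each union adds +2; each star adds +2
Total: 8 + 2 + 2 = 12 states


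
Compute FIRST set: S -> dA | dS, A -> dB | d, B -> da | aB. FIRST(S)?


Per alternative of S: FIRST(dA) = {d}; FIRST(dS) = {d}
FIRST(S) = {d}


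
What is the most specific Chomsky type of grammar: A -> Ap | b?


Left-linear: every RHS is a terminal or one nonterminal followed by a terminal
Classification: Type 3 (Regular)


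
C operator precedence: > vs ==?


'>' is relational (level 7); '==' is equality (level 6)
Higher level binds tighter
'>' has higher precedence than '=='


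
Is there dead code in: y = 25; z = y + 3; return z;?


y is read by z's definition; z is returned
No dead code


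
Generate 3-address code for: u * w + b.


Break into single-operator statements:
t1 = u * w
t2 = t1 + b


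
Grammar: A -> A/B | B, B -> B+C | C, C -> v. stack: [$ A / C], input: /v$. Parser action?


'C' (not preceded by B+) is the handle for B -> C
Action: reduce (B -> C)


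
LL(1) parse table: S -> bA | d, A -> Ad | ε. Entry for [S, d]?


For [S, d]: 'd' ∈ FIRST(d)
Entry: S -> d


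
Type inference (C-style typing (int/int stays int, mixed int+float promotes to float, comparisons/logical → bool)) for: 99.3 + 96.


Operand types: float + int
Rule: mixed int/float promotes to float; int/int stays int
Result type: float


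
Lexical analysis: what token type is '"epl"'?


Pattern: double-quoted sequence
Type: STRING_LITERAL


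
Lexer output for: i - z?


Scan left to right, longest-match per lexeme
Tokens: ID(i), OP(-), ID(z)


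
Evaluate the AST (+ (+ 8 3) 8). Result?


Evaluate inner: (+ 8 3) = 11
Evaluate root: (+ 11 8) = 19
Result: 19


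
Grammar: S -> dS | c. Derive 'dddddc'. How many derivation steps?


Derivation: S => dS => ddS => dddS => ddddS => dddddS => dddddc
Steps: 6


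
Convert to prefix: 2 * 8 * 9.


left-to-right (same/higher precedence on left): tree is (* (* 2 8) 9)
Prefix: * * 2 8 9


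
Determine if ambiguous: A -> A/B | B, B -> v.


precedence layered via separate nonterminal B: deterministic
Unambiguous


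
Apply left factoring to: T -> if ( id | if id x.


Common prefix: 'if'
Factored: T -> if T', T' -> ( id | id x


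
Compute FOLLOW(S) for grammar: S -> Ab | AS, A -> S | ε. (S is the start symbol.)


$ ∈ FOLLOW(S). For each A -> αBβ: add FIRST(β)\{ε} to FOLLOW(B); if β nullable, add FOLLOW(A).
FOLLOW(S) = {$, b}


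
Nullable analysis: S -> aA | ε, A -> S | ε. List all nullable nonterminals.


A nonterminal is nullable iff some alternative derives ε (directly, or every symbol in it is nullable)
Nullable: {A, S}


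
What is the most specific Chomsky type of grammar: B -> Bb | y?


Left-linear: every RHS is a terminal or one nonterminal followed by a terminal
Classification: Type 3 (Regular)


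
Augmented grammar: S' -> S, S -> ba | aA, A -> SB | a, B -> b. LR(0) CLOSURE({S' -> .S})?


Start: S' -> .S
For each item with dot before a nonterminal B, add B -> .γ for every B-production
Closure: [S' -> .S, S -> .ba, S -> .aA]


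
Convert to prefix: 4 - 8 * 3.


'*' binds tighter: tree is (- 4 (* 8 3))
Prefix: - 4 * 8 3


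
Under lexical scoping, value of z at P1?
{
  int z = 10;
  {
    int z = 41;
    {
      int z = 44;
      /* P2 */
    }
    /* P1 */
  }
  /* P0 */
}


z declared in the same block as P1
z = 41


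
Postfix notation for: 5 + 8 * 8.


* has higher precedence, evaluate 8*8 first
Postfix: 5 8 8 * +


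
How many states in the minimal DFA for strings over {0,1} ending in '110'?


Track the longest suffix of input matching a prefix of '110': 4 classes (prefixes of length 0..3)
Minimal DFA: 4 states


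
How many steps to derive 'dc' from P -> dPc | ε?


Derivation: P => dPc => dc
Steps: 2


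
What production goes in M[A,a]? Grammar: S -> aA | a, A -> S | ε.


For [A, a]: 'a' ∈ FIRST(S)
Entry: A -> S


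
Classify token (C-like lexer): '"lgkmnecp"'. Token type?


Pattern: double-quoted sequence
Type: STRING_LITERAL


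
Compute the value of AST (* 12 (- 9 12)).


Evaluate inner: (- 9 12) = -3
Evaluate root: (* 12 -3) = -36
Result: -36


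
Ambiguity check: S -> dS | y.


right-linear, alternatives start with distinct terminals 'd' vs 'y': unique leftmost derivation
Unambiguous


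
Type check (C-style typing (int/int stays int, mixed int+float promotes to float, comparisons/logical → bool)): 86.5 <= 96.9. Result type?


Operand types: float <= float
Rule: comparison yields bool
Result type: bool


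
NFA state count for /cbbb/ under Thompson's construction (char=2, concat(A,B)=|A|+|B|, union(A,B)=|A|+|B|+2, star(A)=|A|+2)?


Syntax tree has 4 char leaf(s), 0 union(s), 0 star(s)
chars contribute 4×2 = 8; each union adds +2; each star adds +2
Total: 8 + 0 + 0 = 8 states


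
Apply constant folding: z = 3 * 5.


3 * 5 = 15 at compile time
Optimized: z = 15


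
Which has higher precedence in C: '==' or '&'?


'==' is equality (level 6); '&' is bitwise AND (level 5)
Higher level binds tighter
'==' has higher precedence than '&'


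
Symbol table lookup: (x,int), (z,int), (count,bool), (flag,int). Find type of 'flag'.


Lookup 'flag' → type int


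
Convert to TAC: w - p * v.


Break into single-operator statements:
t1 = p * v
t2 = w - t1


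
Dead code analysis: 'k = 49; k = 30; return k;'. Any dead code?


first assignment to k is overwritten before any read
Dead: 'k = 49'


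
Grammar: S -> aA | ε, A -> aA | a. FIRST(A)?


Per alternative of A: FIRST(aA) = {a}; FIRST(a) = {a}
FIRST(A) = {a}


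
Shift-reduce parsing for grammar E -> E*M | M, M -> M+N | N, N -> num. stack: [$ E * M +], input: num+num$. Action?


no handle; shift 'num'
Action: shift


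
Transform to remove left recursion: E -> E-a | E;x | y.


Left-recursive alternatives: E-a, E;x; non-recursive: y
Introduce E': E -> yE', E' -> -aE' | ;xE' | ε


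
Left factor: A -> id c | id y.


Common prefix: 'id'
Factored: A -> id A', A' -> c | y


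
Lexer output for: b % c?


Scan left to right, longest-match per lexeme
Tokens: ID(b), OP(%), ID(c)


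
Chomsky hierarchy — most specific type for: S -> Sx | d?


Left-linear: every RHS is a terminal or one nonterminal followed by a terminal
Classification: Type 3 (Regular)


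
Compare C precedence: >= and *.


'*' is multiplicative (level 10); '>=' is relational (level 7)
Higher level binds tighter
'*' has higher precedence than '>='


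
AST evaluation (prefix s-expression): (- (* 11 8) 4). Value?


Evaluate inner: (* 11 8) = 88
Evaluate root: (- 88 4) = 84
Result: 84


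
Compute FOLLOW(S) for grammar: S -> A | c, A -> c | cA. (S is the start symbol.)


$ ∈ FOLLOW(S). For each A -> αBβ: add FIRST(β)\{ε} to FOLLOW(B); if β nullable, add FOLLOW(A).
FOLLOW(S) = {$}


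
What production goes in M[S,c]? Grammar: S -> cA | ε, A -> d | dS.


For [S, c]: 'c' ∈ FIRST(cA)
Entry: S -> cA


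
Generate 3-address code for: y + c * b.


Break into single-operator statements:
t1 = c * b
t2 = y + t1


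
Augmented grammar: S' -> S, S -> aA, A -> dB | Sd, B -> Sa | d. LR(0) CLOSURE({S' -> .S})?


Start: S' -> .S
For each item with dot before a nonterminal B, add B -> .γ for every B-production
Closure: [S' -> .S, S -> .aA]


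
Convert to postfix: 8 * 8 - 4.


Left to right (same or higher precedence on left)
Postfix: 8 8 * 4 -


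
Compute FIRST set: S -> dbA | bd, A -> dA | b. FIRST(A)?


Per alternative of A: FIRST(dA) = {d}; FIRST(b) = {b}
FIRST(A) = {b, d}


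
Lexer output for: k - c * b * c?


Scan left to right, longest-match per lexeme
Tokens: ID(k), OP(-), ID(c), OP(*), ID(b), OP(*), ID(c)


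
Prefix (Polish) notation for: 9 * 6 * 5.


left-to-right (same/higher precedence on left): tree is (* (* 9 6) 5)
Prefix: * * 9 6 5


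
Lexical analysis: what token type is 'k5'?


Pattern: letter/underscore followed by alphanumerics, not a keyword
Type: IDENTIFIER


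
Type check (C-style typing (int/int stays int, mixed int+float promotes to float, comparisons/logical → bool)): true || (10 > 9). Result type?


Operand types: bool || bool
Rule: logical operators take bool operands and yield bool
Result type: bool


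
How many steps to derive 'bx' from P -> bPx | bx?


Derivation: P => bx
Steps: 1


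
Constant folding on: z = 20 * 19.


20 * 19 = 380 at compile time
Optimized: z = 380


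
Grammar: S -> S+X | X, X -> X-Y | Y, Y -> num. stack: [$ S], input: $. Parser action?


start symbol S on stack, input exhausted
Action: accept


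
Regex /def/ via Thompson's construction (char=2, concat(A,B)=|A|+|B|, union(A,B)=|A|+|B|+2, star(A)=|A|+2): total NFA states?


Syntax tree has 3 char leaf(s), 0 union(s), 0 star(s)
chars contribute 3×2 = 6; each union adds +2; each star adds +2
Total: 6 + 0 + 0 = 6 states


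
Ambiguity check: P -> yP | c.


right-linear, alternatives start with distinct terminals 'y' vs 'c': unique leftmost derivation
Unambiguous


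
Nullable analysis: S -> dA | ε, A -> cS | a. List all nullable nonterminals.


A nonterminal is nullable iff some alternative derives ε (directly, or every symbol in it is nullable)
Nullable: {S}


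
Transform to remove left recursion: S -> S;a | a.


Left-recursive alternatives: S;a; non-recursive: a
Introduce S': S -> aS', S' -> ;aS' | ε


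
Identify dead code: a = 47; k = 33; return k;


a is assigned but never read
Dead: 'a = 47'


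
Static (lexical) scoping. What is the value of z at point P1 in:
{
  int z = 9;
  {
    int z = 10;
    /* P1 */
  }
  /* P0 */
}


z declared in the same block as P1
z = 10


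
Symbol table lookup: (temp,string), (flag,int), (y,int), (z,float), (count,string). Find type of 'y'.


Lookup 'y' → type int


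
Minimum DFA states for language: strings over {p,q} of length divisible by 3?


Track length mod 3: states 0..2, accept at 0
Minimal DFA: 3 states


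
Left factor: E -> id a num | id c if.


Common prefix: 'id'
Factored: E -> id E', E' -> a num | c if


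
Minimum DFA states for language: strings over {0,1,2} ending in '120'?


Track the longest suffix of input matching a prefix of '120': 4 classes (prefixes of length 0..3)
Minimal DFA: 4 states


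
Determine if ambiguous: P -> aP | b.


right-linear, alternatives start with distinct terminals 'a' vs 'b': unique leftmost derivation
Unambiguous


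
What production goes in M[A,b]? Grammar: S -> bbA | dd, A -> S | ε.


For [A, b]: 'b' ∈ FIRST(S)
Entry: A -> S


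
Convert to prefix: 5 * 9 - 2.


left-to-right (same/higher precedence on left): tree is (- (* 5 9) 2)
Prefix: - * 5 9 2


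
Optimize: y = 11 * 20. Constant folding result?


11 * 20 = 220 at compile time
Optimized: y = 220


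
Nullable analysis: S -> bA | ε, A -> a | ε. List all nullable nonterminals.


A nonterminal is nullable iff some alternative derives ε (directly, or every symbol in it is nullable)
Nullable: {A, S}


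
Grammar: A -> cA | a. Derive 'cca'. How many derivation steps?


Derivation: A => cA => ccA => cca
Steps: 3


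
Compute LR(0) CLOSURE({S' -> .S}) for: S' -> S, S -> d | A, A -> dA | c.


Start: S' -> .S
For each item with dot before a nonterminal B, add B -> .γ for every B-production
Closure: [S' -> .S, S -> .d, S -> .A, A -> .dA, A -> .c]


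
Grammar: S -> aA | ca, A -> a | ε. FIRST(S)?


Per alternative of S: FIRST(aA) = {a}; FIRST(ca) = {c}
FIRST(S) = {a, c}


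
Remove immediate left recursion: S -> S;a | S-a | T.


Left-recursive alternatives: S;a, S-a; non-recursive: T
Introduce S': S -> TS', S' -> ;aS' | -aS' | ε


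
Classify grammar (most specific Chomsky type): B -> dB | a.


Right-linear: every RHS is a terminal or a terminal followed by one nonterminal
Classification: Type 3 (Regular)


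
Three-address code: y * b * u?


Break into single-operator statements:
t1 = y * b
t2 = t1 * u


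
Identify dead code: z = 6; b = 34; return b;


z is assigned but never read
Dead: 'z = 6'


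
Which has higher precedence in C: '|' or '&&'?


'|' is bitwise OR (level 3); '&&' is logical AND (level 2)
Higher level binds tighter
'|' has higher precedence than '&&'


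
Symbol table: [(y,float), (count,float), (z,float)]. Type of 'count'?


Lookup 'count' → type float


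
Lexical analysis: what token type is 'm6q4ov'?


Pattern: letter/underscore followed by alphanumerics, not a keyword
Type: IDENTIFIER


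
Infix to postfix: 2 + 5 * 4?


* has higher precedence, evaluate 5*4 first
Postfix: 2 5 4 * +


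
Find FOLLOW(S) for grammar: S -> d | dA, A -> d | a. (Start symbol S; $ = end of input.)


$ ∈ FOLLOW(S). For each A -> αBβ: add FIRST(β)\{ε} to FOLLOW(B); if β nullable, add FOLLOW(A).
FOLLOW(S) = {$}


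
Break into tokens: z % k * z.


Scan left to right, longest-match per lexeme
Tokens: ID(z), OP(%), ID(k), OP(*), ID(z)


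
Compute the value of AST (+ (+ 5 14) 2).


Evaluate inner: (+ 5 14) = 19
Evaluate root: (+ 19 2) = 21
Result: 21


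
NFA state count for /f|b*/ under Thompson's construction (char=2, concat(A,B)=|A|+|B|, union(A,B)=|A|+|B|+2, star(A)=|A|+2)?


Syntax tree has 2 char leaf(s), 1 union(s), 1 star(s)
chars contribute 2×2 = 4; each union adds +2; each star adds +2
Total: 4 + 2 + 2 = 8 states


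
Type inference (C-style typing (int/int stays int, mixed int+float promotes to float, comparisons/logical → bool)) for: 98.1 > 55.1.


Operand types: float > float
Rule: comparison yields bool
Result type: bool


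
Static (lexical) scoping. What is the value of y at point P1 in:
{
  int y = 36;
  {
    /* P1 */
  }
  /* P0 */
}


P1's block does not declare y; resolves to the enclosing declaration at depth 0
y = 36


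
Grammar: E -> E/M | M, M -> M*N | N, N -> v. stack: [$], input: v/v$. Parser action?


no handle on stack; shift 'v'
Action: shift


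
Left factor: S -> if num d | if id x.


Common prefix: 'if'
Factored: S -> if S', S' -> num d | id x


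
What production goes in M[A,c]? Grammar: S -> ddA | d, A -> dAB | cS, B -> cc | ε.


For [A, c]: 'c' ∈ FIRST(cS)
Entry: A -> cS


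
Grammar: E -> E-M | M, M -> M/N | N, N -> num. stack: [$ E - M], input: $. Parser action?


handle 'E-M' on top; lookahead ∈ FOLLOW(E) = {-, $}
Action: reduce (E -> E-M)


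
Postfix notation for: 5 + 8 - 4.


Left to right (same or higher precedence on left)
Postfix: 5 8 + 4 -


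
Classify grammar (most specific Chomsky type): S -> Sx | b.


Left-linear: every RHS is a terminal or one nonterminal followed by a terminal
Classification: Type 3 (Regular)


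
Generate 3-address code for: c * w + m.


Break into single-operator statements:
t1 = c * w
t2 = t1 + m


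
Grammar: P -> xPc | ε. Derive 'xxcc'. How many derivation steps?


Derivation: P => xPc => xxPcc => xxcc
Steps: 3


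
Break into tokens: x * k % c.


Scan left to right, longest-match per lexeme
Tokens: ID(x), OP(*), ID(k), OP(%), ID(c)


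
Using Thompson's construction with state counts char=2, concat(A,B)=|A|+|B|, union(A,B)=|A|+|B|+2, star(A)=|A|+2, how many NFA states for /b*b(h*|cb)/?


Syntax tree has 5 char leaf(s), 1 union(s), 2 star(s)
chars contribute 5×2 = 10; each union adds +2; each star adds +2
Total: 10 + 2 + 4 = 16 states


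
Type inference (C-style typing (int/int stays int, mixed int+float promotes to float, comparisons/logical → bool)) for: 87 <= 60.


Operand types: int <= int
Rule: comparison yields bool
Result type: bool


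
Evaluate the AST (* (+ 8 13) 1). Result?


Evaluate inner: (+ 8 13) = 21
Evaluate root: (* 21 1) = 21
Result: 21


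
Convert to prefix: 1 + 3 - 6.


left-to-right (same/higher precedence on left): tree is (- (+ 1 3) 6)
Prefix: - + 1 3 6


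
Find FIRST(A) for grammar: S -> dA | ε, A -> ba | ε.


Per alternative of A: FIRST(ba) = {b}; FIRST(ε) = {ε}
FIRST(A) = {b, ε}


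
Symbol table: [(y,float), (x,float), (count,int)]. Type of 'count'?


Lookup 'count' → type int


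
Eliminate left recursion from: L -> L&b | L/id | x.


Left-recursive alternatives: L&b, L/id; non-recursive: x
Introduce L': L -> xL', L' -> &bL' | /idL' | ε


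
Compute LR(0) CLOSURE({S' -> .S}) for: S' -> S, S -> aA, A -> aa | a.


Start: S' -> .S
For each item with dot before a nonterminal B, add B -> .γ for every B-production
Closure: [S' -> .S, S -> .aA]


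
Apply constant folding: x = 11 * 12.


11 * 12 = 132 at compile time
Optimized: x = 132


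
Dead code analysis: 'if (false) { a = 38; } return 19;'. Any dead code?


condition is constant false, so the whole block is unreachable
Dead: 'if (false) { a = 38; }'


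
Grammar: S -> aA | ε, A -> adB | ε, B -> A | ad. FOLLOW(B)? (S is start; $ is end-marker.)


$ ∈ FOLLOW(S). For each A -> αBβ: add FIRST(β)\{ε} to FOLLOW(B); if β nullable, add FOLLOW(A).
FOLLOW(B) = {$}


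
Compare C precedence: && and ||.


'&&' is logical AND (level 2); '||' is logical OR (level 1)
Higher level binds tighter
'&&' has higher precedence than '||'


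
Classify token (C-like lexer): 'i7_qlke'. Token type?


Pattern: letter/underscore followed by alphanumerics, not a keyword
Type: IDENTIFIER


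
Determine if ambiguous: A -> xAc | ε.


balanced x^n…c^n: each string has a unique parse
Unambiguous


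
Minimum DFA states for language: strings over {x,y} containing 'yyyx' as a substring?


KMP-style automaton: 4 progress states + 1 absorbing accept = 5
Minimal DFA: 5 states


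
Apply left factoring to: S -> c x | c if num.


Common prefix: 'c'
Factored: S -> c S', S' -> x | if num


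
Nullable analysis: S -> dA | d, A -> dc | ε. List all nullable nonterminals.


A nonterminal is nullable iff some alternative derives ε (directly, or every symbol in it is nullable)
Nullable: {A}


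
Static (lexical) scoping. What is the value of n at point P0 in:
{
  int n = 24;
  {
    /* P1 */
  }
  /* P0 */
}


n declared in the same block as P0
n = 24


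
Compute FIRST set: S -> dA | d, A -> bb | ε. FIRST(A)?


Per alternative of A: FIRST(bb) = {b}; FIRST(ε) = {ε}
FIRST(A) = {b, ε}


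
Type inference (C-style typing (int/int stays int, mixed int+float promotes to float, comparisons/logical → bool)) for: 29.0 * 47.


Operand types: float * int
Rule: mixed int/float promotes to float; int/int stays int
Result type: float


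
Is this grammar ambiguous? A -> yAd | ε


balanced y^n…d^n: each string has a unique parse
Unambiguous


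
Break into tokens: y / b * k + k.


Scan left to right, longest-match per lexeme
Tokens: ID(y), OP(/), ID(b), OP(*), ID(k), OP(+), ID(k)


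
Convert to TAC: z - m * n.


Break into single-operator statements:
t1 = m * n
t2 = z - t1


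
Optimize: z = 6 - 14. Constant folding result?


6 - 14 = -8 at compile time
Optimized: z = -8


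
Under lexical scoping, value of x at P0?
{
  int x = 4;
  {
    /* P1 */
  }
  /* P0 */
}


x declared in the same block as P0
x = 4


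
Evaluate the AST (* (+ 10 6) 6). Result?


Evaluate inner: (+ 10 6) = 16
Evaluate root: (* 16 6) = 96
Result: 96


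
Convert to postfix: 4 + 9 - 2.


Left to right (same or higher precedence on left)
Postfix: 4 9 + 2 -


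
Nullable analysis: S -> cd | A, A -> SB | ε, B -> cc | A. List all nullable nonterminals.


A nonterminal is nullable iff some alternative derives ε (directly, or every symbol in it is nullable)
Nullable: {A, B, S}


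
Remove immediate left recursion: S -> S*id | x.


Left-recursive alternatives: S*id; non-recursive: x
Introduce S': S -> xS', S' -> *idS' | ε


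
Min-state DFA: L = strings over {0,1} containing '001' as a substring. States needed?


KMP-style automaton: 3 progress states + 1 absorbing accept = 4
Minimal DFA: 4 states


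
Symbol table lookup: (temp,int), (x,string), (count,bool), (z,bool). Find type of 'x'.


Lookup 'x' → type string


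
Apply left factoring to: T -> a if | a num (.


Common prefix: 'a'
Factored: T -> a T', T' -> if | num (


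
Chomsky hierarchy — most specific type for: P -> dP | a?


Right-linear: every RHS is a terminal or a terminal followed by one nonterminal
Classification: Type 3 (Regular)


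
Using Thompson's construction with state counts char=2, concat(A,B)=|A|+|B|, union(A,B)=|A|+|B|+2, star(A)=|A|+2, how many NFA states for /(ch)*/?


Syntax tree has 2 char leaf(s), 0 union(s), 1 star(s)
chars contribute 2×2 = 4; each union adds +2; each star adds +2
Total: 4 + 0 + 2 = 6 states


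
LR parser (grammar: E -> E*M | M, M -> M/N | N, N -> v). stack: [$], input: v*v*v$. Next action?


no handle on stack; shift 'v'
Action: shift


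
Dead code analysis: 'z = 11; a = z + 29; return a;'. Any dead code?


z is read by a's definition; a is returned
No dead code


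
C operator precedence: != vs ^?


'!=' is equality (level 6); '^' is bitwise XOR (level 4)
Higher level binds tighter
'!=' has higher precedence than '^'


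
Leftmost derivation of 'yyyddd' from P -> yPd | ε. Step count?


Derivation: P => yPd => yyPdd => yyyPddd => yyyddd
Steps: 4


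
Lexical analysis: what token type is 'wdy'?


Pattern: letter/underscore followed by alphanumerics, not a keyword
Type: IDENTIFIER


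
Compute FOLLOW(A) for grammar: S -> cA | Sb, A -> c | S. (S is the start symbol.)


$ ∈ FOLLOW(S). For each A -> αBβ: add FIRST(β)\{ε} to FOLLOW(B); if β nullable, add FOLLOW(A).
FOLLOW(A) = {$, b}


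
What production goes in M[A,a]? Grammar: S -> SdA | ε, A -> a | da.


For [A, a]: 'a' ∈ FIRST(a)
Entry: A -> a


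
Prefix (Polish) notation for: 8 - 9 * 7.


'*' binds tighter: tree is (- 8 (* 9 7))
Prefix: - 8 * 9 7


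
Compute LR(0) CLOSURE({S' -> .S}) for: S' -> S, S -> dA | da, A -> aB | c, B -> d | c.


Start: S' -> .S
For each item with dot before a nonterminal B, add B -> .γ for every B-production
Closure: [S' -> .S, S -> .dA, S -> .da]


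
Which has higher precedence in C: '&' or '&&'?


'&' is bitwise AND (level 5); '&&' is logical AND (level 2)
Higher level binds tighter
'&' has higher precedence than '&&'


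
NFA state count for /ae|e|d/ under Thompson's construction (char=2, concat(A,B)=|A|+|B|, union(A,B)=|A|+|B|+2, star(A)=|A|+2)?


Syntax tree has 4 char leaf(s), 2 union(s), 0 star(s)
chars contribute 4×2 = 8; each union adds +2; each star adds +2
Total: 8 + 4 + 0 = 12 states


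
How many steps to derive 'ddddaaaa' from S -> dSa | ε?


Derivation: S => dSa => ddSaa => dddSaaa => ddddSaaaa => ddddaaaa
Steps: 5


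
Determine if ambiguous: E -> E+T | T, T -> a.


precedence layered via separate nonterminal T: deterministic
Unambiguous


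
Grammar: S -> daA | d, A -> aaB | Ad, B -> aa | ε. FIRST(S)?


Per alternative of S: FIRST(daA) = {d}; FIRST(d) = {d}
FIRST(S) = {d}


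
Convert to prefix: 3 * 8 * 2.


left-to-right (same/higher precedence on left): tree is (* (* 3 8) 2)
Prefix: * * 3 8 2


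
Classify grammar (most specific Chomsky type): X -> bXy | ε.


Single nonterminal LHS, but b^n y^n is not regular
Classification: Type 2 (Context-Free)


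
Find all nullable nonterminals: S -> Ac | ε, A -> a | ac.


A nonterminal is nullable iff some alternative derives ε (directly, or every symbol in it is nullable)
Nullable: {S}


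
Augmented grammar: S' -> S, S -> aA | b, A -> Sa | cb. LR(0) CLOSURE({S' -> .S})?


Start: S' -> .S
For each item with dot before a nonterminal B, add B -> .γ for every B-production
Closure: [S' -> .S, S -> .aA, S -> .b]


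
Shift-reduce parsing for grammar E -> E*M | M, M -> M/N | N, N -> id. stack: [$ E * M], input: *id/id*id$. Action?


handle 'E*M' on top; lookahead ∈ FOLLOW(E) = {*, $}
Action: reduce (E -> E*M)


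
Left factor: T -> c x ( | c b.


Common prefix: 'c'
Factored: T -> c T', T' -> x ( | b


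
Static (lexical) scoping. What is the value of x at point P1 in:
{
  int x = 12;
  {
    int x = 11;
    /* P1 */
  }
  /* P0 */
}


x declared in the same block as P1
x = 11


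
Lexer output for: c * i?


Scan left to right, longest-match per lexeme
Tokens: ID(c), OP(*), ID(i)


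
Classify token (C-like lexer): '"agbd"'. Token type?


Pattern: double-quoted sequence
Type: STRING_LITERAL


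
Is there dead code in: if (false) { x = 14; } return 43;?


condition is constant false, so the whole block is unreachable
Dead: 'if (false) { x = 14; }'


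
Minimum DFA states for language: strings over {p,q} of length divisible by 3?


Track length mod 3: states 0..2, accept at 0
Minimal DFA: 3 states


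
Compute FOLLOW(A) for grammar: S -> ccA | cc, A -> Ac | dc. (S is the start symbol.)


$ ∈ FOLLOW(S). For each A -> αBβ: add FIRST(β)\{ε} to FOLLOW(B); if β nullable, add FOLLOW(A).
FOLLOW(A) = {$, c}


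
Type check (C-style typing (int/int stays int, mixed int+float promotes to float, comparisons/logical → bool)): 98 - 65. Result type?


Operand types: int - int
Rule: mixed int/float promotes to float; int/int stays int
Result type: int


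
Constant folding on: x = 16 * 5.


16 * 5 = 80 at compile time
Optimized: x = 80


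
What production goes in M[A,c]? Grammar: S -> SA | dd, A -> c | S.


For [A, c]: 'c' ∈ FIRST(c)
Entry: A -> c


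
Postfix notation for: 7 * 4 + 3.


Left to right (same or higher precedence on left)
Postfix: 7 4 * 3 +


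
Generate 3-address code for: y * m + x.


Break into single-operator statements:
t1 = y * m
t2 = t1 + x


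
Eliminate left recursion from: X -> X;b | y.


Left-recursive alternatives: X;b; non-recursive: y
Introduce X': X -> yX', X' -> ;bX' | ε


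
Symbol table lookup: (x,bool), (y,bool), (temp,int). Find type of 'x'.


Lookup 'x' → type bool


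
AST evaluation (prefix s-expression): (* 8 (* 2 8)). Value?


Evaluate inner: (* 2 8) = 16
Evaluate root: (* 8 16) = 128
Result: 128


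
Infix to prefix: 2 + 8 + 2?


left-to-right (same/higher precedence on left): tree is (+ (+ 2 8) 2)
Prefix: + + 2 8 2


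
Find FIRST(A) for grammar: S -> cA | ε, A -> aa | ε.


Per alternative of A: FIRST(aa) = {a}; FIRST(ε) = {ε}
FIRST(A) = {a, ε}


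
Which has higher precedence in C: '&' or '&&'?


'&' is bitwise AND (level 5); '&&' is logical AND (level 2)
Higher level binds tighter
'&' has higher precedence than '&&'


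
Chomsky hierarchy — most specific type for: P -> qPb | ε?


Single nonterminal LHS, but q^n b^n is not regular
Classification: Type 2 (Context-Free)


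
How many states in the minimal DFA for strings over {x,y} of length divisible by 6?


Track length mod 6: states 0..5, accept at 0
Minimal DFA: 6 states


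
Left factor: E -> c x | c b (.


Common prefix: 'c'
Factored: E -> c E', E' -> x | b (


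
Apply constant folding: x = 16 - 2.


16 - 2 = 14 at compile time
Optimized: x = 14


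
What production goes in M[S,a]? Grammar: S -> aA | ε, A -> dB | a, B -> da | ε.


For [S, a]: 'a' ∈ FIRST(aA)
Entry: S -> aA


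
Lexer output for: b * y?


Scan left to right, longest-match per lexeme
Tokens: ID(b), OP(*), ID(y)


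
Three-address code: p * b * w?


Break into single-operator statements:
t1 = p * b
t2 = t1 * w


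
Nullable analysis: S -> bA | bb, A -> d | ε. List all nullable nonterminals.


A nonterminal is nullable iff some alternative derives ε (directly, or every symbol in it is nullable)
Nullable: {A}


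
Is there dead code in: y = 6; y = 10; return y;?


first assignment to y is overwritten before any read
Dead: 'y = 6'


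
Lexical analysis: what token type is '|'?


Pattern: operator symbol
Type: OPERATOR


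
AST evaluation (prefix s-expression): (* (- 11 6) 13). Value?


Evaluate inner: (- 11 6) = 5
Evaluate root: (* 5 13) = 65
Result: 65


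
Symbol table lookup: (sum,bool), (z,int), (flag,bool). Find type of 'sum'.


Lookup 'sum' → type bool


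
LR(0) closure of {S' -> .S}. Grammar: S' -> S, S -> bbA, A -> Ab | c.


Start: S' -> .S
For each item with dot before a nonterminal B, add B -> .γ for every B-production
Closure: [S' -> .S, S -> .bbA]


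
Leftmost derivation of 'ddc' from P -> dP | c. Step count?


Derivation: P => dP => ddP => ddc
Steps: 3


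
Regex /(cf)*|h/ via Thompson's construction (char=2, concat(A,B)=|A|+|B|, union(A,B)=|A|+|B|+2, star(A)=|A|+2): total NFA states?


Syntax tree has 3 char leaf(s), 1 union(s), 1 star(s)
chars contribute 3×2 = 6; each union adds +2; each star adds +2
Total: 6 + 2 + 2 = 10 states


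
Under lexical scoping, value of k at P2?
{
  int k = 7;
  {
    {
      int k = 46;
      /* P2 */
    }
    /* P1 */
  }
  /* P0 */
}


k declared in the same block as P2
k = 46


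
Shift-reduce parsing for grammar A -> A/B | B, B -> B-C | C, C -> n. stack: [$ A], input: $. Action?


start symbol A on stack, input exhausted
Action: accept


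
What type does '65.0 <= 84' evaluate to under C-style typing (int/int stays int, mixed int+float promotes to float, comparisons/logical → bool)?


Operand types: float <= int
Rule: comparison yields bool
Result type: bool


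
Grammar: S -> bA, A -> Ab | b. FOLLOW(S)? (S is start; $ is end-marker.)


$ ∈ FOLLOW(S). For each A -> αBβ: add FIRST(β)\{ε} to FOLLOW(B); if β nullable, add FOLLOW(A).
FOLLOW(S) = {$}


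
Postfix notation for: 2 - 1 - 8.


Left to right (same or higher precedence on left)
Postfix: 2 1 - 8 -


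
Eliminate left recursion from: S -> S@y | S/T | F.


Left-recursive alternatives: S@y, S/T; non-recursive: F
Introduce S': S -> FS', S' -> @yS' | /TS' | ε


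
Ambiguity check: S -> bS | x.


right-linear, alternatives start with distinct terminals 'b' vs 'x': unique leftmost derivation
Unambiguous


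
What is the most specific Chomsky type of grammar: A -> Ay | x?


Left-linear: every RHS is a terminal or one nonterminal followed by a terminal
Classification: Type 3 (Regular)


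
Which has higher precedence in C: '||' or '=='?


'==' is equality (level 6); '||' is logical OR (level 1)
Higher level binds tighter
'==' has higher precedence than '||'


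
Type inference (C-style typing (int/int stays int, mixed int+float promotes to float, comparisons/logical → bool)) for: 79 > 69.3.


Operand types: int > float
Rule: comparison yields bool
Result type: bool


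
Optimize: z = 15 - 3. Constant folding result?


15 - 3 = 12 at compile time
Optimized: z = 12


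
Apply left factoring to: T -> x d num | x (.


Common prefix: 'x'
Factored: T -> x T', T' -> d num | (


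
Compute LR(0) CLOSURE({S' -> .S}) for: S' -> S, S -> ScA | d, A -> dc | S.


Start: S' -> .S
For each item with dot before a nonterminal B, add B -> .γ for every B-production
Closure: [S' -> .S, S -> .ScA, S -> .d]


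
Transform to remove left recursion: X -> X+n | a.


Left-recursive alternatives: X+n; non-recursive: a
Introduce X': X -> aX', X' -> +nX' | ε


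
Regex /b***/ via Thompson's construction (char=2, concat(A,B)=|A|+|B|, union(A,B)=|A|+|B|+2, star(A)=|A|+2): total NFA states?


Syntax tree has 1 char leaf(s), 0 union(s), 3 star(s)
chars contribute 1×2 = 2; each union adds +2; each star adds +2
Total: 2 + 0 + 6 = 8 states


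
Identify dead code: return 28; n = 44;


statement follows a return and is unreachable
Dead: 'n = 44'


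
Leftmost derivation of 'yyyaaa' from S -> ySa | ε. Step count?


Derivation: S => ySa => yySaa => yyySaaa => yyyaaa
Steps: 4


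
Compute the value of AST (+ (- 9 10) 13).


Evaluate inner: (- 9 10) = -1
Evaluate root: (+ -1 13) = 12
Result: 12
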